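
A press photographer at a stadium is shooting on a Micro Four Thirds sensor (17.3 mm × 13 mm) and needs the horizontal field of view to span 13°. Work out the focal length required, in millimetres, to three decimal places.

From α = 2·arctan(w/2f) we get f = w / (2·tan(α/2)).
With w = 17.3 mm and α/2 = 6.5°, tan(α/2) ≈ 0.11394, so f ≈ 17.3 / 0.22787 ≈ 75.9201 mm.

75.920 mm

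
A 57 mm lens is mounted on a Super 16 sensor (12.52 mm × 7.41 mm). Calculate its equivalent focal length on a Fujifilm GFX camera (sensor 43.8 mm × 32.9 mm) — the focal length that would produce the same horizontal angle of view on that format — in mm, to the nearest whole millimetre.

199 mm

Equal angle of view means equal width/f ratio, so f₂ = f₁ · (width₂/width₁) = 57 × 43.8/12.52.
f₂ = 57 × 3.49840 ≈ 199.409 mm.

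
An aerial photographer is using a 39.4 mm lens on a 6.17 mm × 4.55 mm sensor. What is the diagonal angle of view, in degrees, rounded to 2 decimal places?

Sensor diagonal = √(6.17² + 4.55²) = √58.7714 ≈ 7.6663 mm.
Angle of view α = 2·arctan(d/2f) with d = 7.6663 mm and f = 39.4 mm.
d/2f = 0.09729; arctan(0.09729) ≈ 5.5567°, so α ≈ 11.1133°.

11.11°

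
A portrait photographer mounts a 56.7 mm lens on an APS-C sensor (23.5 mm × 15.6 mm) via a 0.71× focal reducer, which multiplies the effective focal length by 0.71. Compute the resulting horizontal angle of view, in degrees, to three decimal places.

32.542°

Effective focal length f = 56.7 × 0.71 = 40.257 mm.
α = 2·arctan(23.5 / (2 × 40.257)) = 2·arctan(0.29187) ≈ 32.5424°.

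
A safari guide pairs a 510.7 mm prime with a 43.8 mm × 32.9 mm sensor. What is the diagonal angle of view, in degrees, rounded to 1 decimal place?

Sensor diagonal = √(43.8² + 32.9²) = √3000.8500 ≈ 54.7800 mm.
Angle of view α = 2·arctan(d/2f) with d = 54.7800 mm and f = 510.7 mm.
d/2f = 0.05363; arctan(0.05363) ≈ 3.0700°, so α ≈ 6.1399°.

6.1°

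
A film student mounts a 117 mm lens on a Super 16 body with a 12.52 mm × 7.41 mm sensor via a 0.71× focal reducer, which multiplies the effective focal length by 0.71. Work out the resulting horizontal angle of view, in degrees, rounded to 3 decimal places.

Effective focal length f = 117 × 0.71 = 83.07 mm.
α = 2·arctan(12.52 / (2 × 83.07)) = 2·arctan(0.07536) ≈ 8.6191°.

8.619°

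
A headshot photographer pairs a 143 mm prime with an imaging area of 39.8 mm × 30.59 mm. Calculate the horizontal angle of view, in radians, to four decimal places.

Angle of view α = 2·arctan(w/2f) with w = 39.8 mm and f = 143 mm.
w/2f = 0.13916; arctan(0.13916) ≈ 0.1383 rad, so α ≈ 0.2765 rad.

0.2765 rad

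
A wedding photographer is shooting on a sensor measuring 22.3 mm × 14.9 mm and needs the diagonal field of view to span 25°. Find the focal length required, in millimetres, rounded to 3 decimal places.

Sensor diagonal = √(22.3² + 14.9²) = √719.3000 ≈ 26.8198 mm.
From α = 2·arctan(d/2f) we get f = d / (2·tan(α/2)).
With d = 26.8198 mm and α/2 = 12.5°, tan(α/2) ≈ 0.22169, so f ≈ 26.8198 / 0.44339 ≈ 60.4881 mm.

60.488 mm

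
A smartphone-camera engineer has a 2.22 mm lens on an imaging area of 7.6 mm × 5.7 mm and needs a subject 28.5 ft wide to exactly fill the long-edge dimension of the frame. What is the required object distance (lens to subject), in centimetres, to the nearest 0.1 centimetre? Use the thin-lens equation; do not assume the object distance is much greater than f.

W: 28.5 ft × 304.8 mm/ft = 8686.80 mm.
Magnification m = w/W = dᵢ/dₒ; combined with 1/f = 1/dₒ + 1/dᵢ this gives dₒ = f·(1 + W/w).
dₒ = 2.22 mm × (1 + 8686.8/7.6) = 2.22 × 1144.0000 ≈ 2539.680 mm = 253.968 cm.

254.0 cm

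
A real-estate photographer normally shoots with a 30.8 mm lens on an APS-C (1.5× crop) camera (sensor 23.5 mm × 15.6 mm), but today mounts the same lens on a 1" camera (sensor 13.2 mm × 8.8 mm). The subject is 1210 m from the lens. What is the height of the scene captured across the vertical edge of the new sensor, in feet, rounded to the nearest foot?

1134 ft

The focal length stays 30.8 mm; the relevant sensor dimension is now h = 8.8 mm. Object distance dₒ = 1210 m = 1.21e+06 mm.
Thin-lens field height W = h·(dₒ − f)/f = 8.8 × (1.21e+06 − 30.8)/30.8 ≈ 345705.486 mm = 345705.486/304.8 ft = 1134.2 ft.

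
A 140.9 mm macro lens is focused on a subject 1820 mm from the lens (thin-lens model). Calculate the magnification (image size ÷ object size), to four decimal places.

0.0839×

Thin lens: 1/f = 1/dₒ + 1/dᵢ → 1/dᵢ = 1/140.9 − 1/1820 = 0.0065478 mm⁻¹, so dᵢ ≈ 152.7235 mm.
Magnification m = dᵢ/dₒ = 152.7235/1820 ≈ 0.08391.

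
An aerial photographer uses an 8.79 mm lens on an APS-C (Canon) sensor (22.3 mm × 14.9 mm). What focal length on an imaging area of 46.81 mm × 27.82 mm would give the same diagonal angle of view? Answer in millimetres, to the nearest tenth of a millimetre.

Sensor diagonal = √(22.3² + 14.9²) = √719.3000 ≈ 26.8198 mm.
Sensor diagonal = √(46.81² + 27.82²) = √2965.1285 ≈ 54.4530 mm.
Equal angle of view means equal diagonal/f ratio, so f₂ = f₁ · (diagonal₂/diagonal₁) = 8.79 × 54.4530/26.8198.
f₂ = 8.79 × 2.03033 ≈ 17.847 mm.

17.8 mm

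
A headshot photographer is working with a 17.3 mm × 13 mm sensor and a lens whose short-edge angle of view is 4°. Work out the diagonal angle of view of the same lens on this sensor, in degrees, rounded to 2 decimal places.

6.65°

From the short-edge AOV: f = 13 / (2·tan(2°)) = 13 / 0.06984 ≈ 186.1356 mm.
Sensor diagonal = √(17.3² + 13²) = √468.2900 ≈ 21.6400 mm.
Diagonal AOV = 2·arctan(21.6400 / (2 × 186.1356)) = 2·arctan(0.05813) ≈ 6.6537°.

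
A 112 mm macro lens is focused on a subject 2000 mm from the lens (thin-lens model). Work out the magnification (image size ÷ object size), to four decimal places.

0.0593×

Thin lens: 1/f = 1/dₒ + 1/dᵢ → 1/dᵢ = 1/112 − 1/2000 = 0.0084286 mm⁻¹, so dᵢ ≈ 118.6441 mm.
Magnification m = dᵢ/dₒ = 118.6441/2000 ≈ 0.05932.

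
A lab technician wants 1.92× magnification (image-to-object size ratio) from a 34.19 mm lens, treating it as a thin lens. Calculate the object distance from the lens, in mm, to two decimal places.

52.00 mm

With m = dᵢ/dₒ and 1/f = 1/dₒ + 1/dᵢ, substituting dᵢ = m·dₒ gives 1/f = (1 + 1/m)/dₒ, hence dₒ = f·(1 + 1/m).
dₒ = 34.19 × (1 + 1/1.92) = 34.19 × 1.52083 ≈ 51.997 mm.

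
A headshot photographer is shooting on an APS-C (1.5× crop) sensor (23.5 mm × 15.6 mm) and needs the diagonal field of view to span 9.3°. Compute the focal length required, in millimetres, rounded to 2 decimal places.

173.39 mm

Sensor diagonal = √(23.5² + 15.6²) = √795.6100 ≈ 28.2066 mm.
From α = 2·arctan(d/2f) we get f = d / (2·tan(α/2)).
With d = 28.2066 mm and α/2 = 4.65°, tan(α/2) ≈ 0.08134, so f ≈ 28.2066 / 0.16267 ≈ 173.3943 mm.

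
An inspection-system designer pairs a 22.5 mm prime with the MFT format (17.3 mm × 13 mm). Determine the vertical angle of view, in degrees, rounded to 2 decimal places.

32.23°

Angle of view α = 2·arctan(h/2f) with h = 13 mm and f = 22.5 mm.
h/2f = 0.28889; arctan(0.28889) ≈ 16.1134°, so α ≈ 32.2268°.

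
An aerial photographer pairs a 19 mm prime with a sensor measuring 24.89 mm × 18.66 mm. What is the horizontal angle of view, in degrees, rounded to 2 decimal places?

66.45°

Angle of view α = 2·arctan(w/2f) with w = 24.89 mm and f = 19 mm.
w/2f = 0.65500; arctan(0.65500) ≈ 33.2248°, so α ≈ 66.4496°.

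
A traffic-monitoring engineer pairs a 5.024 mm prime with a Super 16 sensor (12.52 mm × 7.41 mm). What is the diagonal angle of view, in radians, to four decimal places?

Sensor diagonal = √(12.52² + 7.41²) = √211.6585 ≈ 14.5485 mm.
Angle of view α = 2·arctan(d/2f) with d = 14.5485 mm and f = 5.024 mm.
d/2f = 1.44790; arctan(1.44790) ≈ 0.9664 rad, so α ≈ 1.9327 rad.

1.9327 rad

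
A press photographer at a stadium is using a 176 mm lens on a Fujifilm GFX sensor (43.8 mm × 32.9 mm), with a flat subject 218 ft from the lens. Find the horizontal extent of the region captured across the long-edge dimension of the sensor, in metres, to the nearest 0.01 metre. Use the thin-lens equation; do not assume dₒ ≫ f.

dₒ: 218 ft × 304.8 mm/ft = 66446.40 mm.
Similar triangles through the lens centre give W/dₒ = w/dᵢ; with 1/f = 1/dₒ + 1/dᵢ this gives W = w·(dₒ − f)/f.
W = 43.8 mm × (66446.4 − 176) / 176 = 43.8 × 376.5364 ≈ 16492.292 mm = 16.4923 m.

16.49 m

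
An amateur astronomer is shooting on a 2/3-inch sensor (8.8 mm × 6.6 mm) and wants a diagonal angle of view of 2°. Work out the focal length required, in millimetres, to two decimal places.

Sensor diagonal = √(8.8² + 6.6²) = √121.0000 ≈ 11.0000 mm.
From α = 2·arctan(d/2f) we get f = d / (2·tan(α/2)).
With d = 11.0000 mm and α/2 = 1°, tan(α/2) ≈ 0.01746, so f ≈ 11.0000 / 0.03491 ≈ 315.0948 mm.

315.09 mm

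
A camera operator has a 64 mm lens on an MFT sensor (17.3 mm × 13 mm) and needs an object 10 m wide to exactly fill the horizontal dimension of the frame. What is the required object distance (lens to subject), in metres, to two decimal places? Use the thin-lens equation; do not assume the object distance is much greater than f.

W: 10 m = 10000 mm.
Magnification m = w/W = dᵢ/dₒ; combined with 1/f = 1/dₒ + 1/dᵢ this gives dₒ = f·(1 + W/w).
dₒ = 64 mm × (1 + 10000/17.3) = 64 × 579.0347 ≈ 37058.220 mm = 37.0582 m.

37.06 m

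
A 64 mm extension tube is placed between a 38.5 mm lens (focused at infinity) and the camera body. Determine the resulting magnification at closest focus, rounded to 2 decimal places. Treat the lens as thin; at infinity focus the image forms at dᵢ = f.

The tube moves the image plane from f to f + e, so dᵢ = 38.5 + 64 = 102.5 mm. Focus is achieved when 1/f = 1/dₒ + 1/dᵢ, giving dₒ = 1/(1/f − 1/(f+e)).
Magnification m = dᵢ/dₒ = (f+e)·(1/f − 1/(f+e)) = e/f = 64/38.5 ≈ 1.6623.

1.66×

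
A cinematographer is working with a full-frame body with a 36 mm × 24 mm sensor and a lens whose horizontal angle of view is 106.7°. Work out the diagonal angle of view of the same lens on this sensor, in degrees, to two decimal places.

From the horizontal AOV: f = 36 / (2·tan(53.35°)) = 36 / 2.68810 ≈ 13.3924 mm.
Sensor diagonal = √(36² + 24²) = √1872.0000 ≈ 43.2666 mm.
Diagonal AOV = 2·arctan(43.2666 / (2 × 13.3924)) = 2·arctan(1.61535) ≈ 116.4798°.

116.48°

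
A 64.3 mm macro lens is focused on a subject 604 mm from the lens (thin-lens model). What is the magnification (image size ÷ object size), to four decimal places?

Thin lens: 1/f = 1/dₒ + 1/dᵢ → 1/dᵢ = 1/64.3 − 1/604 = 0.0138965 mm⁻¹, so dᵢ ≈ 71.9607 mm.
Magnification m = dᵢ/dₒ = 71.9607/604 ≈ 0.11914.

0.1191×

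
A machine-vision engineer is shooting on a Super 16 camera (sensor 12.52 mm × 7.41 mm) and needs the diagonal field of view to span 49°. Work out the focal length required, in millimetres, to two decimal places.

Sensor diagonal = √(12.52² + 7.41²) = √211.6585 ≈ 14.5485 mm.
From α = 2·arctan(d/2f) we get f = d / (2·tan(α/2)).
With d = 14.5485 mm and α/2 = 24.5°, tan(α/2) ≈ 0.45573, so f ≈ 14.5485 / 0.91145 ≈ 15.9619 mm.

15.96 mm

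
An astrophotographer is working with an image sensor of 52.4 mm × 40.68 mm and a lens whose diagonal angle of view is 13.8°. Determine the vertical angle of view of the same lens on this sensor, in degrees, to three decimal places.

Sensor diagonal = √(52.4² + 40.68²) = √4400.6224 ≈ 66.3372 mm.
From the diagonal AOV: f = 66.3372 / (2·tan(6.9°)) = 66.3372 / 0.24203 ≈ 274.0905 mm.
Vertical AOV = 2·arctan(40.68 / (2 × 274.0905)) = 2·arctan(0.07421) ≈ 8.4882°.

8.488°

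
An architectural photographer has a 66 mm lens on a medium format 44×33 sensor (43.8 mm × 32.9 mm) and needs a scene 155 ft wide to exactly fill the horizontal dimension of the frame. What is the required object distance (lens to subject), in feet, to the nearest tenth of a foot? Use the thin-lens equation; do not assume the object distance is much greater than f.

W: 155 ft × 304.8 mm/ft = 47244.00 mm.
Magnification m = w/W = dᵢ/dₒ; combined with 1/f = 1/dₒ + 1/dᵢ this gives dₒ = f·(1 + W/w).
dₒ = 66 mm × (1 + 47244/43.8) = 66 × 1079.6301 ≈ 71255.587 mm = 71255.587/304.8 ft = 233.778 ft.

233.8 ft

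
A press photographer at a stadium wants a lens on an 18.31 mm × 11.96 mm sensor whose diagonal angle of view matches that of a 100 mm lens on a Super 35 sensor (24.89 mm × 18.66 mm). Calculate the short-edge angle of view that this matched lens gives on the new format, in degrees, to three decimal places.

Sensor diagonal = √(24.89² + 18.66²) = √967.7077 ≈ 31.1080 mm.
Sensor diagonal = √(18.31² + 11.96²) = √478.2977 ≈ 21.8700 mm.
Equal diagonal AOV ⇒ f₂ = f₁ · 21.8700/31.1080 = 100 × 0.70304 ≈ 70.3035 mm.
Short-edge AOV on the new format = 2·arctan(11.96 / (2 × 70.3035)) = 2·arctan(0.08506) ≈ 9.7237°.

9.724°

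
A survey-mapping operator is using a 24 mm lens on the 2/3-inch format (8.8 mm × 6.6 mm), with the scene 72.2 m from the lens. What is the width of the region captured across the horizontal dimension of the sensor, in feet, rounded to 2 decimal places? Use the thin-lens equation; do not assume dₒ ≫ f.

86.83 ft

dₒ: 72.2 m = 72200 mm.
Similar triangles through the lens centre give W/dₒ = w/dᵢ; with 1/f = 1/dₒ + 1/dᵢ this gives W = w·(dₒ − f)/f.
W = 8.8 mm × (72200 − 24) / 24 = 8.8 × 3007.3333 ≈ 26464.533 mm = 26464.533/304.8 ft = 86.8259 ft.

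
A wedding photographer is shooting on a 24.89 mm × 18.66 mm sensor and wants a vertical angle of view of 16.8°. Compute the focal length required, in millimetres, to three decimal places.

From α = 2·arctan(h/2f) we get f = h / (2·tan(α/2)).
With h = 18.66 mm and α/2 = 8.4°, tan(α/2) ≈ 0.14767, so f ≈ 18.66 / 0.29533 ≈ 63.1826 mm.

63.183 mm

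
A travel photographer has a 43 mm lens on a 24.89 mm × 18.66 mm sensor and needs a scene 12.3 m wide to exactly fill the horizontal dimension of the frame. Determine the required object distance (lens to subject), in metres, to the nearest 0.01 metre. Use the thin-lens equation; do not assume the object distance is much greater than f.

21.29 m

W: 12.3 m = 12300 mm.
Magnification m = w/W = dᵢ/dₒ; combined with 1/f = 1/dₒ + 1/dᵢ this gives dₒ = f·(1 + W/w).
dₒ = 43 mm × (1 + 12300/24.89) = 43 × 495.1744 ≈ 21292.498 mm = 21.2925 m.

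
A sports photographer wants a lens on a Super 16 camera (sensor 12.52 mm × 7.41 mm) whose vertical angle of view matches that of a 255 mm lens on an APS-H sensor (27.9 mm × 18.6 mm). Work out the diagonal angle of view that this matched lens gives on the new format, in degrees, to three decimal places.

Equal vertical AOV ⇒ f₂ = f₁ · 7.41/18.6 = 255 × 0.39839 ≈ 101.5887 mm.
Sensor diagonal = √(12.52² + 7.41²) = √211.6585 ≈ 14.5485 mm.
Diagonal AOV on the new format = 2·arctan(14.5485 / (2 × 101.5887)) = 2·arctan(0.07160) ≈ 8.1913°.

8.191°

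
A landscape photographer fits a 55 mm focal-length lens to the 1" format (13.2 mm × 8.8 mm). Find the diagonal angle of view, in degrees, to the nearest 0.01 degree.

Sensor diagonal = √(13.2² + 8.8²) = √251.6800 ≈ 15.8644 mm.
Angle of view α = 2·arctan(d/2f) with d = 15.8644 mm and f = 55 mm.
d/2f = 0.14422; arctan(0.14422) ≈ 8.2067°, so α ≈ 16.4135°.

16.41°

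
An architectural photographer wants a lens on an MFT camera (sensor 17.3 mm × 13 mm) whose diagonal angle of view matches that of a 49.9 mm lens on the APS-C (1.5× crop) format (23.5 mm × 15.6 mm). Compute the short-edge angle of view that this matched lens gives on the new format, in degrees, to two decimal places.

19.27°

Sensor diagonal = √(23.5² + 15.6²) = √795.6100 ≈ 28.2066 mm.
Sensor diagonal = √(17.3² + 13²) = √468.2900 ≈ 21.6400 mm.
Equal diagonal AOV ⇒ f₂ = f₁ · 21.6400/28.2066 = 49.9 × 0.76720 ≈ 38.2832 mm.
Short-edge AOV on the new format = 2·arctan(13 / (2 × 38.2832)) = 2·arctan(0.16979) ≈ 19.2724°.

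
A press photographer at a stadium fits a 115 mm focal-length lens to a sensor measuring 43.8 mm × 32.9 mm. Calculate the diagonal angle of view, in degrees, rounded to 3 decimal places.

26.794°

Sensor diagonal = √(43.8² + 32.9²) = √3000.8500 ≈ 54.7800 mm.
Angle of view α = 2·arctan(d/2f) with d = 54.7800 mm and f = 115 mm.
d/2f = 0.23817; arctan(0.23817) ≈ 13.3968°, so α ≈ 26.7935°.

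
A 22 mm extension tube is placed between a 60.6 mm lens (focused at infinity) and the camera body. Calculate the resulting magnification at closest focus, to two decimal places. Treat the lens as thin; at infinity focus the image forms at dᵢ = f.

The tube moves the image plane from f to f + e, so dᵢ = 60.6 + 22 = 82.6 mm. Focus is achieved when 1/f = 1/dₒ + 1/dᵢ, giving dₒ = 1/(1/f − 1/(f+e)).
Magnification m = dᵢ/dₒ = (f+e)·(1/f − 1/(f+e)) = e/f = 22/60.6 ≈ 0.3630.

0.36×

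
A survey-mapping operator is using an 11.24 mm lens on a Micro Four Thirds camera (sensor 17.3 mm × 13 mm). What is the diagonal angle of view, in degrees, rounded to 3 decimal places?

87.819°

Sensor diagonal = √(17.3² + 13²) = √468.2900 ≈ 21.6400 mm.
Angle of view α = 2·arctan(d/2f) with d = 21.6400 mm and f = 11.24 mm.
d/2f = 0.96263; arctan(0.96263) ≈ 43.9093°, so α ≈ 87.8186°.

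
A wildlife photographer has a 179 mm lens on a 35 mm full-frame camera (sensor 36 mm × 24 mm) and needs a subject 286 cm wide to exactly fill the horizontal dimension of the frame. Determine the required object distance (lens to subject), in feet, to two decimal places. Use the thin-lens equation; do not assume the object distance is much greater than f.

47.24 ft

W: 286 cm = 2860 mm.
Magnification m = w/W = dᵢ/dₒ; combined with 1/f = 1/dₒ + 1/dᵢ this gives dₒ = f·(1 + W/w).
dₒ = 179 mm × (1 + 2860/36) = 179 × 80.4444 ≈ 14399.556 mm = 14399.556/304.8 ft = 47.2426 ft.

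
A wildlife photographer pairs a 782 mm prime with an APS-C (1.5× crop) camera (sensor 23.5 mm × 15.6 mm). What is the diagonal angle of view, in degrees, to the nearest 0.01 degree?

Sensor diagonal = √(23.5² + 15.6²) = √795.6100 ≈ 28.2066 mm.
Angle of view α = 2·arctan(d/2f) with d = 28.2066 mm and f = 782 mm.
d/2f = 0.01803; arctan(0.01803) ≈ 1.0332°, so α ≈ 2.0664°.

2.07°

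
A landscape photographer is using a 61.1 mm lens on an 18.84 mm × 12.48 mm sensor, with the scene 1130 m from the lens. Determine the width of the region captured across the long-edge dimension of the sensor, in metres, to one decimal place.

348.4 m

dₒ: 1130 m = 1.13e+06 mm.
Similar triangles through the lens centre give W/dₒ = w/dᵢ; with 1/f = 1/dₒ + 1/dᵢ this gives W = w·(dₒ − f)/f.
W = 18.84 mm × (1.13e+06 − 61.1) / 61.1 = 18.84 × 18493.2717 ≈ 348413.239 mm = 348.413 m.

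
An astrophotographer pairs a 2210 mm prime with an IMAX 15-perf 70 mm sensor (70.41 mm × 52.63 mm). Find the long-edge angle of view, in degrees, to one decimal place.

1.8°

Angle of view α = 2·arctan(w/2f) with w = 70.41 mm and f = 2210 mm.
w/2f = 0.01593; arctan(0.01593) ≈ 0.9126°, so α ≈ 1.8253°.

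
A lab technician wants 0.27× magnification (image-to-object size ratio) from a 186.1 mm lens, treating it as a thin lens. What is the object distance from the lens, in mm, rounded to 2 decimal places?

875.36 mm

With m = dᵢ/dₒ and 1/f = 1/dₒ + 1/dᵢ, substituting dᵢ = m·dₒ gives 1/f = (1 + 1/m)/dₒ, hence dₒ = f·(1 + 1/m).
dₒ = 186.1 × (1 + 1/0.27) = 186.1 × 4.70370 ≈ 875.359 mm.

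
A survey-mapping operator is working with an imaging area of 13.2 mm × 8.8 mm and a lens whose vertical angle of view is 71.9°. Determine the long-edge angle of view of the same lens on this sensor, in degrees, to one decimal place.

94.8°

From the vertical AOV: f = 8.8 / (2·tan(35.95°)) = 8.8 / 1.45042 ≈ 6.0672 mm.
Long-edge AOV = 2·arctan(13.2 / (2 × 6.0672)) = 2·arctan(1.08782) ≈ 94.8170°.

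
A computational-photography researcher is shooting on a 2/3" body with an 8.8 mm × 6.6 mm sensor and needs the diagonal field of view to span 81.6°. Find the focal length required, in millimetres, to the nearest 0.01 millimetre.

6.37 mm

Sensor diagonal = √(8.8² + 6.6²) = √121.0000 ≈ 11.0000 mm.
From α = 2·arctan(d/2f) we get f = d / (2·tan(α/2)).
With d = 11.0000 mm and α/2 = 40.8°, tan(α/2) ≈ 0.86318, so f ≈ 11.0000 / 1.72635 ≈ 6.3718 mm.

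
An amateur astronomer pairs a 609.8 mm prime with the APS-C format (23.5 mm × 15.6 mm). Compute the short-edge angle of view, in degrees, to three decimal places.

1.466°

Angle of view α = 2·arctan(h/2f) with h = 15.6 mm and f = 609.8 mm.
h/2f = 0.01279; arctan(0.01279) ≈ 0.7328°, so α ≈ 1.4657°.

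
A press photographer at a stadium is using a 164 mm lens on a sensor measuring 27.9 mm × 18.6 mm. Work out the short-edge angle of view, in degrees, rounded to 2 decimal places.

6.49°

Angle of view α = 2·arctan(h/2f) with h = 18.6 mm and f = 164 mm.
h/2f = 0.05671; arctan(0.05671) ≈ 3.2456°, so α ≈ 6.4912°.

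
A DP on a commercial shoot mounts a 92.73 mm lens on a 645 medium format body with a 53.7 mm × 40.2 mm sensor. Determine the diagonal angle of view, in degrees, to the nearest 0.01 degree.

Sensor diagonal = √(53.7² + 40.2²) = √4499.7300 ≈ 67.0800 mm.
Angle of view α = 2·arctan(d/2f) with d = 67.0800 mm and f = 92.73 mm.
d/2f = 0.36170; arctan(0.36170) ≈ 19.8848°, so α ≈ 39.7696°.

39.77°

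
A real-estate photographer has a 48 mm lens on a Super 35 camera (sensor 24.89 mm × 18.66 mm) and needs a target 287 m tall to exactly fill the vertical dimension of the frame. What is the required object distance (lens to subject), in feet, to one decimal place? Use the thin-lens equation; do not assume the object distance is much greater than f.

2422.3 ft

W: 287 m = 287000 mm.
Magnification m = h/W = dᵢ/dₒ; combined with 1/f = 1/dₒ + 1/dᵢ this gives dₒ = f·(1 + W/h).
dₒ = 48 mm × (1 + 287000/18.66) = 48 × 15381.4930 ≈ 738311.666 mm = 738311.666/304.8 ft = 2422.28 ft.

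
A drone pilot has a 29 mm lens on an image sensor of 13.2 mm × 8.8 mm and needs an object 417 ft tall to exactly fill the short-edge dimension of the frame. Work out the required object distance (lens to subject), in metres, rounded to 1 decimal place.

418.9 m

W: 417 ft × 304.8 mm/ft = 127101.60 mm.
Magnification m = h/W = dᵢ/dₒ; combined with 1/f = 1/dₒ + 1/dᵢ this gives dₒ = f·(1 + W/h).
dₒ = 29 mm × (1 + 127102/8.8) = 29 × 14444.3632 ≈ 418886.532 mm = 418.887 m.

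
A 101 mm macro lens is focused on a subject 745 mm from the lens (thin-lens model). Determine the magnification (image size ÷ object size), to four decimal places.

Thin lens: 1/f = 1/dₒ + 1/dᵢ → 1/dᵢ = 1/101 − 1/745 = 0.0085587 mm⁻¹, so dᵢ ≈ 116.8401 mm.
Magnification m = dᵢ/dₒ = 116.8401/745 ≈ 0.15683.

0.1568×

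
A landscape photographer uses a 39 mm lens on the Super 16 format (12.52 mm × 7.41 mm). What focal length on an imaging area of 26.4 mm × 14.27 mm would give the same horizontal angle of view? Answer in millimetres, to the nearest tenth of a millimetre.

82.2 mm

Equal angle of view means equal width/f ratio, so f₂ = f₁ · (width₂/width₁) = 39 × 26.4/12.52.
f₂ = 39 × 2.10863 ≈ 82.236 mm.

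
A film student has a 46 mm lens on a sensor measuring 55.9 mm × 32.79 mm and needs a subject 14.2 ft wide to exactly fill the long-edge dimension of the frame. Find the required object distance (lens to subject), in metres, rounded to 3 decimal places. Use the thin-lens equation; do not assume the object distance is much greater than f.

3.608 m

W: 14.2 ft × 304.8 mm/ft = 4328.16 mm.
Magnification m = w/W = dᵢ/dₒ; combined with 1/f = 1/dₒ + 1/dᵢ this gives dₒ = f·(1 + W/w).
dₒ = 46 mm × (1 + 4328.16/55.9) = 46 × 78.4268 ≈ 3607.634 mm = 3.60763 m.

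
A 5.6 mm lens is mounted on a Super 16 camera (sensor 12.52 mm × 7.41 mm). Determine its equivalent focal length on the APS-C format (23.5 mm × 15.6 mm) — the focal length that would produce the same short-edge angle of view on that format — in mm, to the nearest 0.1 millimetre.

11.8 mm

Equal angle of view means equal height/f ratio, so f₂ = f₁ · (height₂/height₁) = 5.6 × 15.6/7.41.
f₂ = 5.6 × 2.10526 ≈ 11.789 mm.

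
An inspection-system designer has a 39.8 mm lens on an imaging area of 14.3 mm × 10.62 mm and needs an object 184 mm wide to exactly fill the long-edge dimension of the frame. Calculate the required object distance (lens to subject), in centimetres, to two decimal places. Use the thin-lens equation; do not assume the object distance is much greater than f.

Magnification m = w/W = dᵢ/dₒ; combined with 1/f = 1/dₒ + 1/dᵢ this gives dₒ = f·(1 + W/w).
dₒ = 39.8 mm × (1 + 184/14.3) = 39.8 × 13.8671 ≈ 551.912 mm = 55.1912 cm.

55.19 cm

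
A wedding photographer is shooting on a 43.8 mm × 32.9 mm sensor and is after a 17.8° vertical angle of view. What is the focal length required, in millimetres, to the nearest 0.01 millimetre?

From α = 2·arctan(h/2f) we get f = h / (2·tan(α/2)).
With h = 32.9 mm and α/2 = 8.9°, tan(α/2) ≈ 0.15660, so f ≈ 32.9 / 0.31319 ≈ 105.0475 mm.

105.05 mm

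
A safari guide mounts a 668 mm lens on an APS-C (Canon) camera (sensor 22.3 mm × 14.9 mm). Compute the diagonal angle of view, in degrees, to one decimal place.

Sensor diagonal = √(22.3² + 14.9²) = √719.3000 ≈ 26.8198 mm.
Angle of view α = 2·arctan(d/2f) with d = 26.8198 mm and f = 668 mm.
d/2f = 0.02007; arctan(0.02007) ≈ 1.1500°, so α ≈ 2.3001°.

2.3°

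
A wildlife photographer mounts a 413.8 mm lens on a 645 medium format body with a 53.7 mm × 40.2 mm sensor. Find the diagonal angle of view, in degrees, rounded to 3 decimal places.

Sensor diagonal = √(53.7² + 40.2²) = √4499.7300 ≈ 67.0800 mm.
Angle of view α = 2·arctan(d/2f) with d = 67.0800 mm and f = 413.8 mm.
d/2f = 0.08105; arctan(0.08105) ≈ 4.6339°, so α ≈ 9.2678°.

9.268°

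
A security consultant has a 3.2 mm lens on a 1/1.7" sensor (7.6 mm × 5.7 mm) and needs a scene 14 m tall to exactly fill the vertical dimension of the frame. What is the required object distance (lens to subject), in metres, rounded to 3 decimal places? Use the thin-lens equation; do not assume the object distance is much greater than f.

7.863 m

W: 14 m = 14000 mm.
Magnification m = h/W = dᵢ/dₒ; combined with 1/f = 1/dₒ + 1/dᵢ this gives dₒ = f·(1 + W/h).
dₒ = 3.2 mm × (1 + 14000/5.7) = 3.2 × 2457.1404 ≈ 7862.849 mm = 7.86285 m.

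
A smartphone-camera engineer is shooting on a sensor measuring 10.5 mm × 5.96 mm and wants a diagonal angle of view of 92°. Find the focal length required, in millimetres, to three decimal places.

Sensor diagonal = √(10.5² + 5.96²) = √145.7716 ≈ 12.0736 mm.
From α = 2·arctan(d/2f) we get f = d / (2·tan(α/2)).
With d = 12.0736 mm and α/2 = 46°, tan(α/2) ≈ 1.03553, so f ≈ 12.0736 / 2.07106 ≈ 5.8297 mm.

5.830 mm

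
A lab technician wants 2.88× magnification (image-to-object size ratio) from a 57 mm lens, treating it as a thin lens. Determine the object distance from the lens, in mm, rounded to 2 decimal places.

76.79 mm

With m = dᵢ/dₒ and 1/f = 1/dₒ + 1/dᵢ, substituting dᵢ = m·dₒ gives 1/f = (1 + 1/m)/dₒ, hence dₒ = f·(1 + 1/m).
dₒ = 57 × (1 + 1/2.88) = 57 × 1.34722 ≈ 76.792 mm.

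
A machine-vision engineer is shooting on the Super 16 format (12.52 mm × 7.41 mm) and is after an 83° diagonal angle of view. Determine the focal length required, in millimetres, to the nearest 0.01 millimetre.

8.22 mm

Sensor diagonal = √(12.52² + 7.41²) = √211.6585 ≈ 14.5485 mm.
From α = 2·arctan(d/2f) we get f = d / (2·tan(α/2)).
With d = 14.5485 mm and α/2 = 41.5°, tan(α/2) ≈ 0.88473, so f ≈ 14.5485 / 1.76945 ≈ 8.2220 mm.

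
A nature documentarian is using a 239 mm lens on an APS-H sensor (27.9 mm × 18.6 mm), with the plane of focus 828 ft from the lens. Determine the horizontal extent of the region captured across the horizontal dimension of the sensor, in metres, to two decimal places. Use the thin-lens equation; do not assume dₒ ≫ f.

dₒ: 828 ft × 304.8 mm/ft = 252374.39 mm.
Similar triangles through the lens centre give W/dₒ = w/dᵢ; with 1/f = 1/dₒ + 1/dᵢ this gives W = w·(dₒ − f)/f.
W = 27.9 mm × (252374 − 239) / 239 = 27.9 × 1054.9598 ≈ 29433.378 mm = 29.4334 m.

29.43 m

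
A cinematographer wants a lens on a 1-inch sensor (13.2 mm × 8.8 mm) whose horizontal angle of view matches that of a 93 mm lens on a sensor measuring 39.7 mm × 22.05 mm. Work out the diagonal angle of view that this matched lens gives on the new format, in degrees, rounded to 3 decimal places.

28.775°

Equal horizontal AOV ⇒ f₂ = f₁ · 13.2/39.7 = 93 × 0.33249 ≈ 30.9219 mm.
Sensor diagonal = √(13.2² + 8.8²) = √251.6800 ≈ 15.8644 mm.
Diagonal AOV on the new format = 2·arctan(15.8644 / (2 × 30.9219)) = 2·arctan(0.25652) ≈ 28.7750°.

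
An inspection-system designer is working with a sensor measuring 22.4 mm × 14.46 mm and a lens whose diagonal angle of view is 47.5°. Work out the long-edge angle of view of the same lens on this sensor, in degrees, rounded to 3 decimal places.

Sensor diagonal = √(22.4² + 14.46²) = √710.8516 ≈ 26.6618 mm.
From the diagonal AOV: f = 26.6618 / (2·tan(23.75°)) = 26.6618 / 0.88002 ≈ 30.2968 mm.
Long-edge AOV = 2·arctan(22.4 / (2 × 30.2968)) = 2·arctan(0.36968) ≈ 40.5763°.

40.576°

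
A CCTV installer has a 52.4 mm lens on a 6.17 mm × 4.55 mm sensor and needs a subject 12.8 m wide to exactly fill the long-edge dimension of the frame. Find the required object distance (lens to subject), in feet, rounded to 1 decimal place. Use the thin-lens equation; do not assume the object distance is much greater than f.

W: 12.8 m = 12800 mm.
Magnification m = w/W = dᵢ/dₒ; combined with 1/f = 1/dₒ + 1/dᵢ this gives dₒ = f·(1 + W/w).
dₒ = 52.4 mm × (1 + 12800/6.17) = 52.4 × 2075.5543 ≈ 108759.045 mm = 108759.045/304.8 ft = 356.821 ft.

356.8 ft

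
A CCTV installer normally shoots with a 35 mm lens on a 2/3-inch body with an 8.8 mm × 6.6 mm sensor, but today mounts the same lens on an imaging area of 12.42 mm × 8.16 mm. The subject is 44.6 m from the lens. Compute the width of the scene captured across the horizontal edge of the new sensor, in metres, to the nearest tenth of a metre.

The focal length stays 35 mm; the relevant sensor dimension is now w = 12.42 mm. Object distance dₒ = 44.6 m = 44600 mm.
Thin-lens field width W = w·(dₒ − f)/f = 12.42 × (44600 − 35)/35 ≈ 15814.209 mm = 15.8142 m.

15.8 m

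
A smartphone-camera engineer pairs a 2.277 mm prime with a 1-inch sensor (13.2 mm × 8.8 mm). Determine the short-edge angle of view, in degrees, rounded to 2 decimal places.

125.28°

Angle of view α = 2·arctan(h/2f) with h = 8.8 mm and f = 2.277 mm.
h/2f = 1.93237; arctan(1.93237) ≈ 62.6384°, so α ≈ 125.2769°.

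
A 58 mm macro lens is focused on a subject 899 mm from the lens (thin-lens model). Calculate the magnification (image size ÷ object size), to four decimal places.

0.0690×

Thin lens: 1/f = 1/dₒ + 1/dᵢ → 1/dᵢ = 1/58 − 1/899 = 0.0161290 mm⁻¹, so dᵢ ≈ 62.0000 mm.
Magnification m = dᵢ/dₒ = 62.0000/899 ≈ 0.06897.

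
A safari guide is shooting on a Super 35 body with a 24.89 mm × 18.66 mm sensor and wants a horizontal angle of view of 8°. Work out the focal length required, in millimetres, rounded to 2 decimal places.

From α = 2·arctan(w/2f) we get f = w / (2·tan(α/2)).
With w = 24.89 mm and α/2 = 4°, tan(α/2) ≈ 0.06993, so f ≈ 24.89 / 0.13985 ≈ 177.9718 mm.

177.97 mm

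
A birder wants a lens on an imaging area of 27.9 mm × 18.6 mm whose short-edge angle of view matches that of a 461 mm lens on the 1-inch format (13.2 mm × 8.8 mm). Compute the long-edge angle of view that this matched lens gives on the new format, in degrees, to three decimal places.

Equal short-edge AOV ⇒ f₂ = f₁ · 18.6/8.8 = 461 × 2.11364 ≈ 974.3864 mm.
Long-edge AOV on the new format = 2·arctan(27.9 / (2 × 974.3864)) = 2·arctan(0.01432) ≈ 1.6405°.

1.640°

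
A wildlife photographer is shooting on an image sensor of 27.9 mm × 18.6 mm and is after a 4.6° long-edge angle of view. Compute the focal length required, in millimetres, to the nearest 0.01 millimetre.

347.32 mm

From α = 2·arctan(w/2f) we get f = w / (2·tan(α/2)).
With w = 27.9 mm and α/2 = 2.3°, tan(α/2) ≈ 0.04016, so f ≈ 27.9 / 0.08033 ≈ 347.3247 mm.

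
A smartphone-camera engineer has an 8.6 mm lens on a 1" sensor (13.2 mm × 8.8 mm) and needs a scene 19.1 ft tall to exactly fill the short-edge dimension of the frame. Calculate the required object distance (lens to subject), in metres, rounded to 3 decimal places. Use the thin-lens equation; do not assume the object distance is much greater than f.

W: 19.1 ft × 304.8 mm/ft = 5821.68 mm.
Magnification m = h/W = dᵢ/dₒ; combined with 1/f = 1/dₒ + 1/dᵢ this gives dₒ = f·(1 + W/h).
dₒ = 8.6 mm × (1 + 5821.68/8.8) = 8.6 × 662.5545 ≈ 5697.969 mm = 5.69797 m.

5.698 m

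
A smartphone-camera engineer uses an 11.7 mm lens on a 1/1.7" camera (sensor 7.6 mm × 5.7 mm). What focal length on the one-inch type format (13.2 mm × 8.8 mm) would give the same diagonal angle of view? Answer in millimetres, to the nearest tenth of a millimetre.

19.5 mm

Sensor diagonal = √(7.6² + 5.7²) = √90.2500 ≈ 9.5000 mm.
Sensor diagonal = √(13.2² + 8.8²) = √251.6800 ≈ 15.8644 mm.
Equal angle of view means equal diagonal/f ratio, so f₂ = f₁ · (diagonal₂/diagonal₁) = 11.7 × 15.8644/9.5000.
f₂ = 11.7 × 1.66994 ≈ 19.538 mm.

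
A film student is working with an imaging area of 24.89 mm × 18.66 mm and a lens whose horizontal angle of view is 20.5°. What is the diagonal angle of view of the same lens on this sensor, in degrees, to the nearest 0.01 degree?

From the horizontal AOV: f = 24.89 / (2·tan(10.25°)) = 24.89 / 0.36166 ≈ 68.8218 mm.
Sensor diagonal = √(24.89² + 18.66²) = √967.7077 ≈ 31.1080 mm.
Diagonal AOV = 2·arctan(31.1080 / (2 × 68.8218)) = 2·arctan(0.22600) ≈ 25.4703°.

25.47°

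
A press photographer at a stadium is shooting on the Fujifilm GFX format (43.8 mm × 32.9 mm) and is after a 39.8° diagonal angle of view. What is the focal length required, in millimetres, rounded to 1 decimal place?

75.7 mm

Sensor diagonal = √(43.8² + 32.9²) = √3000.8500 ≈ 54.7800 mm.
From α = 2·arctan(d/2f) we get f = d / (2·tan(α/2)).
With d = 54.7800 mm and α/2 = 19.9°, tan(α/2) ≈ 0.36199, so f ≈ 54.7800 / 0.72399 ≈ 75.6641 mm.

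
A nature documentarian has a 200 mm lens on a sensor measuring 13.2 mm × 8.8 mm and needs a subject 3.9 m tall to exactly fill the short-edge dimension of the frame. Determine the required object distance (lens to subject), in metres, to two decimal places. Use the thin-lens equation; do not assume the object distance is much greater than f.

W: 3.9 m = 3900 mm.
Magnification m = h/W = dᵢ/dₒ; combined with 1/f = 1/dₒ + 1/dᵢ this gives dₒ = f·(1 + W/h).
dₒ = 200 mm × (1 + 3900/8.8) = 200 × 444.1818 ≈ 88836.364 mm = 88.8364 m.

88.84 m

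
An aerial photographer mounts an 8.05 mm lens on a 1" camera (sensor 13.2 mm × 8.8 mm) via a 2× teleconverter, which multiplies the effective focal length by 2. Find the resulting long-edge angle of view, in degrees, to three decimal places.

Effective focal length f = 8.05 × 2 = 16.1 mm.
α = 2·arctan(13.2 / (2 × 16.1)) = 2·arctan(0.40994) ≈ 44.5812°.

44.581°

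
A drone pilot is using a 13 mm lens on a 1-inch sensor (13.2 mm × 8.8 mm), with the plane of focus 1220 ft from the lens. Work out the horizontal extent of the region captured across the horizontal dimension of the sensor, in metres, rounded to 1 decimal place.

377.6 m

dₒ: 1220 ft × 304.8 mm/ft = 371855.99 mm.
Similar triangles through the lens centre give W/dₒ = w/dᵢ; with 1/f = 1/dₒ + 1/dᵢ this gives W = w·(dₒ − f)/f.
W = 13.2 mm × (371856 − 13) / 13 = 13.2 × 28603.3068 ≈ 377563.649 mm = 377.564 m.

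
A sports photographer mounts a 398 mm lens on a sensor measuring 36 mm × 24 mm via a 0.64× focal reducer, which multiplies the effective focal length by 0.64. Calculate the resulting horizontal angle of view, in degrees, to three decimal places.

8.084°

Effective focal length f = 398 × 0.64 = 254.72 mm.
α = 2·arctan(36 / (2 × 254.72)) = 2·arctan(0.07067) ≈ 8.0843°.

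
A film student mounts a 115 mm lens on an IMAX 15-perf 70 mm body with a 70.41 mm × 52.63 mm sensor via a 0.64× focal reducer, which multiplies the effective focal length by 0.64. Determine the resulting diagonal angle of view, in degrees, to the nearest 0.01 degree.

Effective focal length f = 115 × 0.64 = 73.6 mm.
Sensor diagonal = √(70.41² + 52.63²) = √7727.4850 ≈ 87.9061 mm.
α = 2·arctan(87.906 / (2 × 73.6)) = 2·arctan(0.59719) ≈ 61.6903°.

61.69°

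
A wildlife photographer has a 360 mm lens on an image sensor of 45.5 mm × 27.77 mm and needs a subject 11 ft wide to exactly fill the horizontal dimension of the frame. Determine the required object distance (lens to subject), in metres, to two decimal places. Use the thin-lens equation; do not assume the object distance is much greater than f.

W: 11 ft × 304.8 mm/ft = 3352.80 mm.
Magnification m = w/W = dᵢ/dₒ; combined with 1/f = 1/dₒ + 1/dᵢ this gives dₒ = f·(1 + W/w).
dₒ = 360 mm × (1 + 3352.8/45.5) = 360 × 74.6879 ≈ 26887.648 mm = 26.8876 m.

26.89 m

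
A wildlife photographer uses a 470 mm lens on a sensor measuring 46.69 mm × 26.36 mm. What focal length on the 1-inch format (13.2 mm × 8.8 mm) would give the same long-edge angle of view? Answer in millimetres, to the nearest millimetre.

Equal angle of view means equal width/f ratio, so f₂ = f₁ · (width₂/width₁) = 470 × 13.2/46.69.
f₂ = 470 × 0.28272 ≈ 132.876 mm.

133 mm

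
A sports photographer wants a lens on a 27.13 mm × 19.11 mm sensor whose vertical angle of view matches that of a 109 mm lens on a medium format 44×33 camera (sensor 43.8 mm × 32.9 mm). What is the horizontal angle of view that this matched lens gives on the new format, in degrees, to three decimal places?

24.186°

Equal vertical AOV ⇒ f₂ = f₁ · 19.11/32.9 = 109 × 0.58085 ≈ 63.3128 mm.
Horizontal AOV on the new format = 2·arctan(27.13 / (2 × 63.3128)) = 2·arctan(0.21425) ≈ 24.1860°.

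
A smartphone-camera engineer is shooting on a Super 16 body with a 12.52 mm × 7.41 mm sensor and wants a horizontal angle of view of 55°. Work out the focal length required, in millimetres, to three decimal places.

From α = 2·arctan(w/2f) we get f = w / (2·tan(α/2)).
With w = 12.52 mm and α/2 = 27.5°, tan(α/2) ≈ 0.52057, so f ≈ 12.52 / 1.04113 ≈ 12.0253 mm.

12.025 mm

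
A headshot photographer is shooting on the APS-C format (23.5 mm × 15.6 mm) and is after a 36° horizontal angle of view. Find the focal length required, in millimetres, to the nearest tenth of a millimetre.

From α = 2·arctan(w/2f) we get f = w / (2·tan(α/2)).
With w = 23.5 mm and α/2 = 18°, tan(α/2) ≈ 0.32492, so f ≈ 23.5 / 0.64984 ≈ 36.1628 mm.

36.2 mm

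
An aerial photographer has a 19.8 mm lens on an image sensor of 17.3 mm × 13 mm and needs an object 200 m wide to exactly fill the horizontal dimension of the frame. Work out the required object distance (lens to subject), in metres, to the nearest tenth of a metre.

228.9 m

W: 200 m = 200000 mm.
Magnification m = w/W = dᵢ/dₒ; combined with 1/f = 1/dₒ + 1/dᵢ this gives dₒ = f·(1 + W/w).
dₒ = 19.8 mm × (1 + 200000/17.3) = 19.8 × 11561.6936 ≈ 228921.534 mm = 228.922 m.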